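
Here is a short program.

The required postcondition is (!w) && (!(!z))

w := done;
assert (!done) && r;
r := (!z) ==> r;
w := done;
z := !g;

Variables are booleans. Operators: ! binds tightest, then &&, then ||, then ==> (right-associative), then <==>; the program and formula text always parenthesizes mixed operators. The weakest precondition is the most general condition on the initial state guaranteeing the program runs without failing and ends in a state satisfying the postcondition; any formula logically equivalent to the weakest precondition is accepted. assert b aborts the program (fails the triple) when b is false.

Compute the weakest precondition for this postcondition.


Working backward. After the program, the postcondition (!w) && (!(!z)) must hold; in canonical form it is (!w) && z.
Before z := !g: (!w) && (!g)
Before w := done: (!done) && (!g)
Before r := (!z) ==> r: (!done) && (!g)
Before assert (!done) && r: (!done) && r && (!g)
Before w := done: (!done) && r && (!g)
Answer: WP = (!done) && r && (!g)


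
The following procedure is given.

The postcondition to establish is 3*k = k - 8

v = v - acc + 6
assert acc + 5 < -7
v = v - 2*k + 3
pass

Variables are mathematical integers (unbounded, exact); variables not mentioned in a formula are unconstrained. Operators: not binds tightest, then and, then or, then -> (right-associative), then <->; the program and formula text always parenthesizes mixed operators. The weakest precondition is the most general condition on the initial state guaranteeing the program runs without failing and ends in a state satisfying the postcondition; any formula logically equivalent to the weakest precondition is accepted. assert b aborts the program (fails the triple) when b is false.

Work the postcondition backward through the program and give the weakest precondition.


Working backward. After the program, the postcondition 3*k = k - 8 must hold; in canonical form it is 2*k = -8.
Before skip: 2*k = -8
Before v := v - 2*k + 3: 2*k = -8
Before assert acc + 5 < -7: acc < -12 and 2*k = -8
Before v := v - acc + 6: acc < -12 and 2*k = -8
Answer: WP = acc < -12 and 2*k = -8


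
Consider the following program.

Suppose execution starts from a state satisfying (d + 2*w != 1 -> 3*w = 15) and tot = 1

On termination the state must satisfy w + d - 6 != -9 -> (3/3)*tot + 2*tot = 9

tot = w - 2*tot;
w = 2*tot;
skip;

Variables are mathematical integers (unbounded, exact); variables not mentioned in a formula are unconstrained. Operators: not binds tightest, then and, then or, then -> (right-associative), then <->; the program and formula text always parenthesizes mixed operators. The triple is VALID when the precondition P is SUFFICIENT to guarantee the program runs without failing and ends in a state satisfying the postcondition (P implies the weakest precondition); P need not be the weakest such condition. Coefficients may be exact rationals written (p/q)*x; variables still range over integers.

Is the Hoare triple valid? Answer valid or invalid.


Working backward. After the program, the postcondition w + d - 6 != -9 -> (3/3)*tot + 2*tot = 9 must hold; in canonical form it is d + w != -3 -> 3*tot = 9.
Before skip: d + w != -3 -> 3*tot = 9
Before w := 2*tot: d + 2*tot != -3 -> 3*tot = 9
Before tot := w - 2*tot: d + 2*w != 4*tot - 3 -> 3*w = 6*tot + 9
The weakest precondition is d + 2*w != 4*tot - 3 -> 3*w = 6*tot + 9.
Check whether (d + 2*w != 1 -> 3*w = 15) and tot = 1 implies it.
Every state satisfying the precondition satisfies the weakest precondition: the implication holds.
Answer: valid


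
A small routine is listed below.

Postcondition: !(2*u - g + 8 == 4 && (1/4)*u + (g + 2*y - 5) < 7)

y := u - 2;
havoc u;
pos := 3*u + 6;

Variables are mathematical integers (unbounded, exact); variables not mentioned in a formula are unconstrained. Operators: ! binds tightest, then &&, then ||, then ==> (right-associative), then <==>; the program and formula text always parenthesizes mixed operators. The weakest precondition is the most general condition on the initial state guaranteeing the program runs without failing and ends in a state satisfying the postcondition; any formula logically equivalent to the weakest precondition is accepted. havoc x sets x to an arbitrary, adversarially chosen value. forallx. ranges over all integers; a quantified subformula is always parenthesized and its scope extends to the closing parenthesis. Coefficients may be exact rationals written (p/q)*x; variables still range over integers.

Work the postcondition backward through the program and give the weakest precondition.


Working backward. After the program, the postcondition !(2*u - g + 8 == 4 && (1/4)*u + (g + 2*y - 5) < 7) must hold; in canonical form it is !(2*u == g - 4 && g + (1/4)*u + 2*y < 12).
Before pos := 3*u + 6: !(2*u == g - 4 && g + (1/4)*u + 2*y < 12)
Before havoc u: forall u_1. (!(2*u_1 == g - 4 && g + (1/4)*u_1 + 2*y < 12))
Before y := u - 2: forall u_1. (!(2*u_1 == g - 4 && g + 2*u + (1/4)*u_1 < 16))
Answer: WP = forall u_1. (!(2*u_1 == g - 4 && g + 2*u + (1/4)*u_1 < 16))


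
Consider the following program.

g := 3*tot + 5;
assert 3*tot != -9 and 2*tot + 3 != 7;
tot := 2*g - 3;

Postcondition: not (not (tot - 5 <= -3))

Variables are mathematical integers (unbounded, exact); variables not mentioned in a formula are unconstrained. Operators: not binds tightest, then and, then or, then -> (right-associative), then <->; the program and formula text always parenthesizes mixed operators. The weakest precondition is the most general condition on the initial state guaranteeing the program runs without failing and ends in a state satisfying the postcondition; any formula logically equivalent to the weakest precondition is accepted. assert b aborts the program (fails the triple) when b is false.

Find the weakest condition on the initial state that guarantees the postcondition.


Working backward. After the program, the postcondition not (not (tot - 5 <= -3)) must hold; in canonical form it is tot <= 2.
Before tot := 2*g - 3: 2*g <= 5
Before assert 3*tot != -9 and 2*tot + 3 != 7: 3*tot != -9 and 2*tot != 4 and 2*g <= 5
Before g := 3*tot + 5: 3*tot != -9 and 2*tot != 4 and 6*tot <= -5
Answer: WP = 3*tot != -9 and 2*tot != 4 and 6*tot <= -5


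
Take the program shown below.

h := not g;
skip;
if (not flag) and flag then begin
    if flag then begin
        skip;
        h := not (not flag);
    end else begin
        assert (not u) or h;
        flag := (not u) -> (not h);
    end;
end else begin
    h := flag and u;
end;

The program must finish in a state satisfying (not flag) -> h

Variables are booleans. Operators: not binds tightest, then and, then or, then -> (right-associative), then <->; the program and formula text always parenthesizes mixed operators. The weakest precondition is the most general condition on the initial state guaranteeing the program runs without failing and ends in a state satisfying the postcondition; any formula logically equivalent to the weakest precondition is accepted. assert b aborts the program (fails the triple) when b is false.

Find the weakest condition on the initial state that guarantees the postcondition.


Working backward. After the program, (not flag) -> h must hold.
Then branch requires (flag -> ((not flag) -> flag)) and ((not flag) -> (((not u) or h) and ((not ((not u) -> (not h))) -> h))); else branch requires (not flag) -> (flag and u).
Before the if: (not flag) -> (flag and u)
Before skip: (not flag) -> (flag and u)
Before h := not g: (not flag) -> (flag and u)
Answer: WP = (not flag) -> (flag and u)


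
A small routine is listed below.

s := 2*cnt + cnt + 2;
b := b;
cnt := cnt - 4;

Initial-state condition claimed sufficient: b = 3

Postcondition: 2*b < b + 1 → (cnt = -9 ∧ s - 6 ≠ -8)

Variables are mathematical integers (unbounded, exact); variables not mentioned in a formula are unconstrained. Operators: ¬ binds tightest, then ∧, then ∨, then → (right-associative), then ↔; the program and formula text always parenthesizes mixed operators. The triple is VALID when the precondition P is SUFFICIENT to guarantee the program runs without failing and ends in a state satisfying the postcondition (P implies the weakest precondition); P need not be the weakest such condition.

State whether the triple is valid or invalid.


Working backward. After the program, the postcondition 2*b < b + 1 → (cnt = -9 ∧ s - 6 ≠ -8) must hold; in canonical form it is b < 1 → (cnt = -9 ∧ s ≠ -2).
Before cnt := cnt - 4: b < 1 → (cnt = -5 ∧ s ≠ -2)
Before b := b: b < 1 → (cnt = -5 ∧ s ≠ -2)
Before s := 2*cnt + cnt + 2: b < 1 → (cnt = -5 ∧ 3*cnt ≠ -4)
The weakest precondition is b < 1 → (cnt = -5 ∧ 3*cnt ≠ -4).
Check whether b = 3 implies it.
Every state satisfying the precondition satisfies the weakest precondition: the implication holds.
Answer: valid


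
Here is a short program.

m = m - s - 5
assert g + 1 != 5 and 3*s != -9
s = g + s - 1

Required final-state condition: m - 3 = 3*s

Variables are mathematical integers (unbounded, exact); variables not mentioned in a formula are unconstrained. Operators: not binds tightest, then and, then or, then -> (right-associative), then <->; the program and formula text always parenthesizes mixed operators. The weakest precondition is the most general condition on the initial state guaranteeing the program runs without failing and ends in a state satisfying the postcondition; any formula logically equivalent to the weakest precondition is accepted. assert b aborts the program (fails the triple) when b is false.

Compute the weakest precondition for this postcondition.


Working backward. After the program, the postcondition m - 3 = 3*s must hold; in canonical form it is m = 3*s + 3.
Before s := g + s - 1: m = 3*g + 3*s
Before assert g + 1 != 5 and 3*s != -9: g != 4 and 3*s != -9 and m = 3*g + 3*s
Before m := m - s - 5: g != 4 and 3*s != -9 and m = 3*g + 4*s + 5
Answer: WP = g != 4 and 3*s != -9 and m = 3*g + 4*s + 5


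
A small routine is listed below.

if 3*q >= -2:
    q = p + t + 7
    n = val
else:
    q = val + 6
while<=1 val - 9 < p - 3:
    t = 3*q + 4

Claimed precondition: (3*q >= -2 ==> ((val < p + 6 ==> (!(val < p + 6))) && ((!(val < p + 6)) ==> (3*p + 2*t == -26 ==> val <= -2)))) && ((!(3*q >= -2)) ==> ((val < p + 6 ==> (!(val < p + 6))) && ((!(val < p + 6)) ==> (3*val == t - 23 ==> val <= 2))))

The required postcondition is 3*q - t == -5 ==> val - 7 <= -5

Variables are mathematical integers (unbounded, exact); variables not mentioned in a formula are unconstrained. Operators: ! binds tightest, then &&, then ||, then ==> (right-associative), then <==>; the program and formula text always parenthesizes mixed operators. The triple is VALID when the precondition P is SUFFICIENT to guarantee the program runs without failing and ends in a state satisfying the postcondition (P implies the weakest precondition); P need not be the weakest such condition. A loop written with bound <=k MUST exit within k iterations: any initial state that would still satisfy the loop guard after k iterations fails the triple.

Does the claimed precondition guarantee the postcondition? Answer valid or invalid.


Working backward. After the program, the postcondition 3*q - t == -5 ==> val - 7 <= -5 must hold; in canonical form it is 3*q == t - 5 ==> val <= 2.
Before the loop (bound <=1), unroll the exhaustion recursion (WP_0 = exit-now case; WP_j = one more guarded iteration, up to j = 1):
  WP_0: (!(val < p + 6)) && (3*q == t - 5 ==> val <= 2)
  WP_1: (val < p + 6 ==> (!(val < p + 6))) && ((!(val < p + 6)) ==> (3*q == t - 5 ==> val <= 2))
So before the loop: (val < p + 6 ==> (!(val < p + 6))) && ((!(val < p + 6)) ==> (3*q == t - 5 ==> val <= 2))
Then branch requires (val < p + 6 ==> (!(val < p + 6))) && ((!(val < p + 6)) ==> (3*p + 2*t == -26 ==> val <= 2)); else branch requires (val < p + 6 ==> (!(val < p + 6))) && ((!(val < p + 6)) ==> (3*val == t - 23 ==> val <= 2)).
Before the if: (3*q >= -2 ==> ((val < p + 6 ==> (!(val < p + 6))) && ((!(val < p + 6)) ==> (3*p + 2*t == -26 ==> val <= 2)))) && ((!(3*q >= -2)) ==> ((val < p + 6 ==> (!(val < p + 6))) && ((!(val < p + 6)) ==> (3*val == t - 23 ==> val <= 2))))
The weakest precondition is (3*q >= -2 ==> ((val < p + 6 ==> (!(val < p + 6))) && ((!(val < p + 6)) ==> (3*p + 2*t == -26 ==> val <= 2)))) && ((!(3*q >= -2)) ==> ((val < p + 6 ==> (!(val < p + 6))) && ((!(val < p + 6)) ==> (3*val == t - 23 ==> val <= 2)))).
Check whether (3*q >= -2 ==> ((val < p + 6 ==> (!(val < p + 6))) && ((!(val < p + 6)) ==> (3*p + 2*t == -26 ==> val <= -2)))) && ((!(3*q >= -2)) ==> ((val < p + 6 ==> (!(val < p + 6))) && ((!(val < p + 6)) ==> (3*val == t - 23 ==> val <= 2)))) implies it.
Every state satisfying the precondition satisfies the weakest precondition: the implication holds.
Answer: valid


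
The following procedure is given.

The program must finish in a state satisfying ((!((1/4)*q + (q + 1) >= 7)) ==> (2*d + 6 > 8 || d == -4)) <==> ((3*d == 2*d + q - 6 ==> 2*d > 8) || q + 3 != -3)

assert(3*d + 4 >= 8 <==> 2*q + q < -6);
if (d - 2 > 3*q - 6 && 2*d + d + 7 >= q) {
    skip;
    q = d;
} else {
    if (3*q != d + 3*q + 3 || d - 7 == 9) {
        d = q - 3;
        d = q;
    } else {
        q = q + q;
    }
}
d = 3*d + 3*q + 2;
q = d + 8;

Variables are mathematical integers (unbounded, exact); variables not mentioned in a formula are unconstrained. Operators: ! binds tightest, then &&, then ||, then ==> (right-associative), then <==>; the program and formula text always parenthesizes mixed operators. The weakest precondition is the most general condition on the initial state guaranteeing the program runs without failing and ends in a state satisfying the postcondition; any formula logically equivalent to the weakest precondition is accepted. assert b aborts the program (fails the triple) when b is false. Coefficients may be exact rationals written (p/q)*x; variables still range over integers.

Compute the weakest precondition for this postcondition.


Working backward. After the program, the postcondition ((!((1/4)*q + (q + 1) >= 7)) ==> (2*d + 6 > 8 || d == -4)) <==> ((3*d == 2*d + q - 6 ==> 2*d > 8) || q + 3 != -3) must hold; in canonical form it is ((!((5/4)*q >= 6)) ==> (2*d > 2 || d == -4)) <==> ((d == q - 6 ==> 2*d > 8) || q != -6).
Before q := d + 8: (!((5/4)*d >= -4)) ==> (2*d > 2 || d == -4)
Before d := 3*d + 3*q + 2: (!((15/4)*d + (15/4)*q >= -13/2)) ==> (6*d + 6*q > -2 || 3*d + 3*q == -6)
Then branch requires (!((15/2)*d >= -13/2)) ==> (12*d > -2 || 6*d == -6); else branch requires ((d != -3 || d == 16) ==> ((!((15/2)*q >= -13/2)) ==> (12*q > -2 || 6*q == -6))) && ((!(d != -3 || d == 16)) ==> ((!((15/4)*d + (15/2)*q >= -13/2)) ==> (6*d + 12*q > -2 || 3*d + 6*q == -6))).
Before the if: ((d > 3*q - 4 && 3*d >= q - 7) ==> ((!((15/2)*d >= -13/2)) ==> (12*d > -2 || 6*d == -6))) && ((!(d > 3*q - 4 && 3*d >= q - 7)) ==> (((d != -3 || d == 16) ==> ((!((15/2)*q >= -13/2)) ==> (12*q > -2 || 6*q == -6))) && ((!(d != -3 || d == 16)) ==> ((!((15/4)*d + (15/2)*q >= -13/2)) ==> (6*d + 12*q > -2 || 3*d + 6*q == -6)))))
Before assert 3*d + 4 >= 8 <==> 2*q + q < -6: (3*d >= 4 <==> 3*q < -6) && ((d > 3*q - 4 && 3*d >= q - 7) ==> ((!((15/2)*d >= -13/2)) ==> (12*d > -2 || 6*d == -6))) && ((!(d > 3*q - 4 && 3*d >= q - 7)) ==> (((d != -3 || d == 16) ==> ((!((15/2)*q >= -13/2)) ==> (12*q > -2 || 6*q == -6))) && ((!(d != -3 || d == 16)) ==> ((!((15/4)*d + (15/2)*q >= -13/2)) ==> (6*d + 12*q > -2 || 3*d + 6*q == -6)))))
Answer: WP = (3*d >= 4 <==> 3*q < -6) && ((d > 3*q - 4 && 3*d >= q - 7) ==> ((!((15/2)*d >= -13/2)) ==> (12*d > -2 || 6*d == -6))) && ((!(d > 3*q - 4 && 3*d >= q - 7)) ==> (((d != -3 || d == 16) ==> ((!((15/2)*q >= -13/2)) ==> (12*q > -2 || 6*q == -6))) && ((!(d != -3 || d == 16)) ==> ((!((15/4)*d + (15/2)*q >= -13/2)) ==> (6*d + 12*q > -2 || 3*d + 6*q == -6)))))


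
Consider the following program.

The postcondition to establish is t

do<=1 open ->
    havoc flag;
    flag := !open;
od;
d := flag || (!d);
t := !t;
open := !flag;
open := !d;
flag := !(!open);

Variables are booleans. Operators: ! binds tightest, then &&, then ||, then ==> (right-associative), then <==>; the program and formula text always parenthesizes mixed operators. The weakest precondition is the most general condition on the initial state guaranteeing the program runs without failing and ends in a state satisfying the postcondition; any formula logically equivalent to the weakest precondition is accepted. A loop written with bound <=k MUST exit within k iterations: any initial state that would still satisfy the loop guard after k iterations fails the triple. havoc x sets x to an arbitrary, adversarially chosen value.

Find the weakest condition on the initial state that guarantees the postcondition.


Working backward. After the program, t must hold.
Before flag := !(!open): t
Before open := !d: t
Before open := !flag: t
Before t := !t: !t
Before d := flag || (!d): !t
Before the loop (bound <=1), unroll the exhaustion recursion (WP_0 = exit-now case; WP_j = one more guarded iteration, up to j = 1):
  WP_0: (!open) && (!t)
  WP_1: (open ==> ((!open) && (!t))) && ((!open) ==> (!t))
So before the loop: (open ==> ((!open) && (!t))) && ((!open) ==> (!t))
Answer: WP = (open ==> ((!open) && (!t))) && ((!open) ==> (!t))


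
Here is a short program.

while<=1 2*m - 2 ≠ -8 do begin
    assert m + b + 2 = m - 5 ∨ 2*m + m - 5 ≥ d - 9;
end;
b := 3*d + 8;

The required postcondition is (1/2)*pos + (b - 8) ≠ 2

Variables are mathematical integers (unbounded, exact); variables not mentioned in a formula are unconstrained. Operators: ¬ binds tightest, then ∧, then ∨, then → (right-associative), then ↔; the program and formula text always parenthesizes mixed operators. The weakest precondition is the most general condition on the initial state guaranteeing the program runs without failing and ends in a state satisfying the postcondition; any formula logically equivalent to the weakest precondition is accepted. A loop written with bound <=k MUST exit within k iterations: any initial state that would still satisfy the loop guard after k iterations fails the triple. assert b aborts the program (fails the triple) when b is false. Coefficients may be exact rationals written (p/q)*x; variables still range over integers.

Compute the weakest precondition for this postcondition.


Working backward. After the program, the postcondition (1/2)*pos + (b - 8) ≠ 2 must hold; in canonical form it is b + (1/2)*pos ≠ 10.
Before b := 3*d + 8: 3*d + (1/2)*pos ≠ 2
Before the loop (bound <=1), unroll the exhaustion recursion (WP_0 = exit-now case; WP_j = one more guarded iteration, up to j = 1):
  WP_0: (¬(2*m ≠ -6)) ∧ 3*d + (1/2)*pos ≠ 2
  WP_1: (2*m ≠ -6 → ((b = -7 ∨ 3*m ≥ d - 4) ∧ (¬(2*m ≠ -6)) ∧ 3*d + (1/2)*pos ≠ 2)) ∧ ((¬(2*m ≠ -6)) → 3*d + (1/2)*pos ≠ 2)
So before the loop: (2*m ≠ -6 → ((b = -7 ∨ 3*m ≥ d - 4) ∧ (¬(2*m ≠ -6)) ∧ 3*d + (1/2)*pos ≠ 2)) ∧ ((¬(2*m ≠ -6)) → 3*d + (1/2)*pos ≠ 2)
Answer: WP = (2*m ≠ -6 → ((b = -7 ∨ 3*m ≥ d - 4) ∧ (¬(2*m ≠ -6)) ∧ 3*d + (1/2)*pos ≠ 2)) ∧ ((¬(2*m ≠ -6)) → 3*d + (1/2)*pos ≠ 2)


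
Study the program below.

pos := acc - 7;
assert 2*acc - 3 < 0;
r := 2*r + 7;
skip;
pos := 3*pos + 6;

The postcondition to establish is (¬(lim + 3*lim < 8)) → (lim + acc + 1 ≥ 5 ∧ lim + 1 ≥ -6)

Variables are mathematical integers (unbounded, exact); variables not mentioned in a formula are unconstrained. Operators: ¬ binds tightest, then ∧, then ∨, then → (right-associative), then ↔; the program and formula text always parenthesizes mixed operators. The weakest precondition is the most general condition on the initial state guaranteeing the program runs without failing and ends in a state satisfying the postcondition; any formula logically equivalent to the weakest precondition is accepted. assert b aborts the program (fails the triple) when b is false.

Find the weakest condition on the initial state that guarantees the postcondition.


Working backward. After the program, the postcondition (¬(lim + 3*lim < 8)) → (lim + acc + 1 ≥ 5 ∧ lim + 1 ≥ -6) must hold; in canonical form it is (¬(4*lim < 8)) → (acc + lim ≥ 4 ∧ lim ≥ -7).
Before pos := 3*pos + 6: (¬(4*lim < 8)) → (acc + lim ≥ 4 ∧ lim ≥ -7)
Before skip: (¬(4*lim < 8)) → (acc + lim ≥ 4 ∧ lim ≥ -7)
Before r := 2*r + 7: (¬(4*lim < 8)) → (acc + lim ≥ 4 ∧ lim ≥ -7)
Before assert 2*acc - 3 < 0: 2*acc < 3 ∧ ((¬(4*lim < 8)) → (acc + lim ≥ 4 ∧ lim ≥ -7))
Before pos := acc - 7: 2*acc < 3 ∧ ((¬(4*lim < 8)) → (acc + lim ≥ 4 ∧ lim ≥ -7))
Answer: WP = 2*acc < 3 ∧ ((¬(4*lim < 8)) → (acc + lim ≥ 4 ∧ lim ≥ -7))


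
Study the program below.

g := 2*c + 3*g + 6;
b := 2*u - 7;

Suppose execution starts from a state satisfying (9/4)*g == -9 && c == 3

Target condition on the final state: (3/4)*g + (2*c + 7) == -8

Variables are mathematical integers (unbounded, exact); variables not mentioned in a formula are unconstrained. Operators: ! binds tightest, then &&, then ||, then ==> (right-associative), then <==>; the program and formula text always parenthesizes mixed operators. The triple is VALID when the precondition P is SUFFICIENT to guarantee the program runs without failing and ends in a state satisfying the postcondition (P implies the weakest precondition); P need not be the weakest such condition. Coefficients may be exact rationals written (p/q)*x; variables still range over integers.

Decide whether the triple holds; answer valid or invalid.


Working backward. After the program, the postcondition (3/4)*g + (2*c + 7) == -8 must hold; in canonical form it is 2*c + (3/4)*g == -15.
Before b := 2*u - 7: 2*c + (3/4)*g == -15
Before g := 2*c + 3*g + 6: (7/2)*c + (9/4)*g == -39/2
The weakest precondition is (7/2)*c + (9/4)*g == -39/2.
Check whether (9/4)*g == -9 && c == 3 implies it.
Countermodel: at the initial state c = 3, g = -4, the precondition holds but the weakest precondition fails.
Answer: invalid


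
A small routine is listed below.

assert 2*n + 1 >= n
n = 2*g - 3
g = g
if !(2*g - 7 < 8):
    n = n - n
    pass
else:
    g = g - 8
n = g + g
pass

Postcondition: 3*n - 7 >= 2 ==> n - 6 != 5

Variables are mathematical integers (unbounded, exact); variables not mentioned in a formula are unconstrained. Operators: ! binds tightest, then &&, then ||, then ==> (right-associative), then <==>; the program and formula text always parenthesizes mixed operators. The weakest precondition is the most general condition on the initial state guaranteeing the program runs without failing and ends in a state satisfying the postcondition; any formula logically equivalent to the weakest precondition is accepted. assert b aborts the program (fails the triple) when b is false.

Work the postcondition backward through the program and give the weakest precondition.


Working backward. After the program, the postcondition 3*n - 7 >= 2 ==> n - 6 != 5 must hold; in canonical form it is 3*n >= 9 ==> n != 11.
Before skip: 3*n >= 9 ==> n != 11
Before n := g + g: 6*g >= 9 ==> 2*g != 11
Then branch requires 6*g >= 9 ==> 2*g != 11; else branch requires 6*g >= 57 ==> 2*g != 27.
Before the if: ((!(2*g < 15)) ==> (6*g >= 9 ==> 2*g != 11)) && (2*g < 15 ==> (6*g >= 57 ==> 2*g != 27))
Before g := g: ((!(2*g < 15)) ==> (6*g >= 9 ==> 2*g != 11)) && (2*g < 15 ==> (6*g >= 57 ==> 2*g != 27))
Before n := 2*g - 3: ((!(2*g < 15)) ==> (6*g >= 9 ==> 2*g != 11)) && (2*g < 15 ==> (6*g >= 57 ==> 2*g != 27))
Before assert 2*n + 1 >= n: n >= -1 && ((!(2*g < 15)) ==> (6*g >= 9 ==> 2*g != 11)) && (2*g < 15 ==> (6*g >= 57 ==> 2*g != 27))
Answer: WP = n >= -1 && ((!(2*g < 15)) ==> (6*g >= 9 ==> 2*g != 11)) && (2*g < 15 ==> (6*g >= 57 ==> 2*g != 27))


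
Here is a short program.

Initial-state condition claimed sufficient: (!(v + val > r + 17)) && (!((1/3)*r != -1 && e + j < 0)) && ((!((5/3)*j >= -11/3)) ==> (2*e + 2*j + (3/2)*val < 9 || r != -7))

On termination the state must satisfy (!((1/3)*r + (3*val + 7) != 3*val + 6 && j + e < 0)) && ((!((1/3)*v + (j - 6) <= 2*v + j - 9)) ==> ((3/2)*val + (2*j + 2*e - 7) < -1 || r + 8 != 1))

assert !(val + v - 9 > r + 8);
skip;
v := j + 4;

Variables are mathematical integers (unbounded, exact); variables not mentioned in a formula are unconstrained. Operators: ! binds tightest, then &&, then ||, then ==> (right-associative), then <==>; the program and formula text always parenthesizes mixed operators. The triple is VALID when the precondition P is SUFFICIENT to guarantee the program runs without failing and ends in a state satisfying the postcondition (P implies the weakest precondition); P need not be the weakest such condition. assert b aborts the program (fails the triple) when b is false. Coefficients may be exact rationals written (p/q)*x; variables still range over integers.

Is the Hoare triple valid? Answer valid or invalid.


Working backward. After the program, the postcondition (!((1/3)*r + (3*val + 7) != 3*val + 6 && j + e < 0)) && ((!((1/3)*v + (j - 6) <= 2*v + j - 9)) ==> ((3/2)*val + (2*j + 2*e - 7) < -1 || r + 8 != 1)) must hold; in canonical form it is (!((1/3)*r != -1 && e + j < 0)) && ((!((5/3)*v >= 3)) ==> (2*e + 2*j + (3/2)*val < 6 || r != -7)).
Before v := j + 4: (!((1/3)*r != -1 && e + j < 0)) && ((!((5/3)*j >= -11/3)) ==> (2*e + 2*j + (3/2)*val < 6 || r != -7))
Before skip: (!((1/3)*r != -1 && e + j < 0)) && ((!((5/3)*j >= -11/3)) ==> (2*e + 2*j + (3/2)*val < 6 || r != -7))
Before assert !(val + v - 9 > r + 8): (!(v + val > r + 17)) && (!((1/3)*r != -1 && e + j < 0)) && ((!((5/3)*j >= -11/3)) ==> (2*e + 2*j + (3/2)*val < 6 || r != -7))
The weakest precondition is (!(v + val > r + 17)) && (!((1/3)*r != -1 && e + j < 0)) && ((!((5/3)*j >= -11/3)) ==> (2*e + 2*j + (3/2)*val < 6 || r != -7)).
Check whether (!(v + val > r + 17)) && (!((1/3)*r != -1 && e + j < 0)) && ((!((5/3)*j >= -11/3)) ==> (2*e + 2*j + (3/2)*val < 9 || r != -7)) implies it.
Countermodel: at the initial state e = 3, j = -3, r = -7, v = 6, val = 4, the precondition holds but the weakest precondition fails.
Answer: invalid


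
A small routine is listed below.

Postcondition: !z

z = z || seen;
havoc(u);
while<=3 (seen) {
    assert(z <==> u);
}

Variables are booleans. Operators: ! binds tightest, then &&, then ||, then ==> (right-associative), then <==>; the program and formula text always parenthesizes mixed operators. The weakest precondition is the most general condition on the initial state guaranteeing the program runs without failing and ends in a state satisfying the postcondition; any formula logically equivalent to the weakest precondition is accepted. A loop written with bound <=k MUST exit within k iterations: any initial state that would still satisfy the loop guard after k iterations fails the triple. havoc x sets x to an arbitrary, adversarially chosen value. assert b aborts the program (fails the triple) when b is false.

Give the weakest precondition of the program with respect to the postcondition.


Working backward. After the program, !z must hold.
Before the loop (bound <=3), unroll the exhaustion recursion (WP_0 = exit-now case; WP_j = one more guarded iteration, up to j = 3):
  WP_0: (!seen) && (!z)
  WP_1: (seen ==> ((z <==> u) && (!seen) && (!z))) && ((!seen) ==> (!z))
  WP_2: (seen ==> ((z <==> u) && (seen ==> ((z <==> u) && (!seen) && (!z))) && ((!seen) ==> (!z)))) && ((!seen) ==> (!z))
  WP_3: (seen ==> ((z <==> u) && (seen ==> ((z <==> u) && (seen ==> ((z <==> u) && (!seen) && (!z))) && ((!seen) ==> (!z)))) && ((!seen) ==> (!z)))) && ((!seen) ==> (!z))
So before the loop: (seen ==> ((z <==> u) && (seen ==> ((z <==> u) && (seen ==> ((z <==> u) && (!seen) && (!z))) && ((!seen) ==> (!z)))) && ((!seen) ==> (!z)))) && ((!seen) ==> (!z))
Before havoc u: (seen ==> (z && (seen ==> (z && (!seen) && ((!seen) ==> (!z)))) && ((!seen) ==> (!z)))) && ((!seen) ==> (!z)) && (seen ==> ((!z) && (seen ==> ((!z) && (seen ==> ((!z) && (!seen))) && ((!seen) ==> (!z)))) && ((!seen) ==> (!z))))
Before z := z || seen: (seen ==> ((z || seen) && (seen ==> ((z || seen) && (!seen) && ((!seen) ==> (!(z || seen))))) && ((!seen) ==> (!(z || seen))))) && ((!seen) ==> (!(z || seen))) && (seen ==> ((!(z || seen)) && (seen ==> ((!(z || seen)) && (seen ==> ((!(z || seen)) && (!seen))) && ((!seen) ==> (!(z || seen))))) && ((!seen) ==> (!(z || seen)))))
Answer: WP = (seen ==> ((z || seen) && (seen ==> ((z || seen) && (!seen) && ((!seen) ==> (!(z || seen))))) && ((!seen) ==> (!(z || seen))))) && ((!seen) ==> (!(z || seen))) && (seen ==> ((!(z || seen)) && (seen ==> ((!(z || seen)) && (seen ==> ((!(z || seen)) && (!seen))) && ((!seen) ==> (!(z || seen))))) && ((!seen) ==> (!(z || seen)))))


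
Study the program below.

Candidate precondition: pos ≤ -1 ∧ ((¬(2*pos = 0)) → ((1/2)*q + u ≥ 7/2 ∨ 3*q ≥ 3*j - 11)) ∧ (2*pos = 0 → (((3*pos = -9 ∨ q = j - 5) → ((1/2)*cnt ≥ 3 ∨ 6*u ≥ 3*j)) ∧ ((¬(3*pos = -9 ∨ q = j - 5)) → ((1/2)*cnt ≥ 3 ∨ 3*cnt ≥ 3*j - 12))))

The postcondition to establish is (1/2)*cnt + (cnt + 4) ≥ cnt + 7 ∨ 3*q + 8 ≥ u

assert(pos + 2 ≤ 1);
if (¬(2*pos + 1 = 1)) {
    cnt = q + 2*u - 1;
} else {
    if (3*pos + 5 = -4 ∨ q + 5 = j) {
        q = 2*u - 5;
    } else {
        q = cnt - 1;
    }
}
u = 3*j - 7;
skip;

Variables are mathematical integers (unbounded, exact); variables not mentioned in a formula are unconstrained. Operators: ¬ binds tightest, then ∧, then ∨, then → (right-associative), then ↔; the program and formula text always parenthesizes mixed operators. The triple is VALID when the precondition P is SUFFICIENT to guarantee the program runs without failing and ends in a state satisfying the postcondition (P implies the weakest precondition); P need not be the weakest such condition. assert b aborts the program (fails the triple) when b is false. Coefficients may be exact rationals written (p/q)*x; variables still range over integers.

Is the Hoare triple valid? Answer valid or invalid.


Working backward. After the program, the postcondition (1/2)*cnt + (cnt + 4) ≥ cnt + 7 ∨ 3*q + 8 ≥ u must hold; in canonical form it is (1/2)*cnt ≥ 3 ∨ 3*q ≥ u - 8.
Before skip: (1/2)*cnt ≥ 3 ∨ 3*q ≥ u - 8
Before u := 3*j - 7: (1/2)*cnt ≥ 3 ∨ 3*q ≥ 3*j - 15
Then branch requires (1/2)*q + u ≥ 7/2 ∨ 3*q ≥ 3*j - 15; else branch requires ((3*pos = -9 ∨ q = j - 5) → ((1/2)*cnt ≥ 3 ∨ 6*u ≥ 3*j)) ∧ ((¬(3*pos = -9 ∨ q = j - 5)) → ((1/2)*cnt ≥ 3 ∨ 3*cnt ≥ 3*j - 12)).
Before the if: ((¬(2*pos = 0)) → ((1/2)*q + u ≥ 7/2 ∨ 3*q ≥ 3*j - 15)) ∧ (2*pos = 0 → (((3*pos = -9 ∨ q = j - 5) → ((1/2)*cnt ≥ 3 ∨ 6*u ≥ 3*j)) ∧ ((¬(3*pos = -9 ∨ q = j - 5)) → ((1/2)*cnt ≥ 3 ∨ 3*cnt ≥ 3*j - 12))))
Before assert pos + 2 ≤ 1: pos ≤ -1 ∧ ((¬(2*pos = 0)) → ((1/2)*q + u ≥ 7/2 ∨ 3*q ≥ 3*j - 15)) ∧ (2*pos = 0 → (((3*pos = -9 ∨ q = j - 5) → ((1/2)*cnt ≥ 3 ∨ 6*u ≥ 3*j)) ∧ ((¬(3*pos = -9 ∨ q = j - 5)) → ((1/2)*cnt ≥ 3 ∨ 3*cnt ≥ 3*j - 12))))
The weakest precondition is pos ≤ -1 ∧ ((¬(2*pos = 0)) → ((1/2)*q + u ≥ 7/2 ∨ 3*q ≥ 3*j - 15)) ∧ (2*pos = 0 → (((3*pos = -9 ∨ q = j - 5) → ((1/2)*cnt ≥ 3 ∨ 6*u ≥ 3*j)) ∧ ((¬(3*pos = -9 ∨ q = j - 5)) → ((1/2)*cnt ≥ 3 ∨ 3*cnt ≥ 3*j - 12)))).
Check whether pos ≤ -1 ∧ ((¬(2*pos = 0)) → ((1/2)*q + u ≥ 7/2 ∨ 3*q ≥ 3*j - 11)) ∧ (2*pos = 0 → (((3*pos = -9 ∨ q = j - 5) → ((1/2)*cnt ≥ 3 ∨ 6*u ≥ 3*j)) ∧ ((¬(3*pos = -9 ∨ q = j - 5)) → ((1/2)*cnt ≥ 3 ∨ 3*cnt ≥ 3*j - 12)))) implies it.
Every state satisfying the precondition satisfies the weakest precondition: the implication holds.
Answer: valid


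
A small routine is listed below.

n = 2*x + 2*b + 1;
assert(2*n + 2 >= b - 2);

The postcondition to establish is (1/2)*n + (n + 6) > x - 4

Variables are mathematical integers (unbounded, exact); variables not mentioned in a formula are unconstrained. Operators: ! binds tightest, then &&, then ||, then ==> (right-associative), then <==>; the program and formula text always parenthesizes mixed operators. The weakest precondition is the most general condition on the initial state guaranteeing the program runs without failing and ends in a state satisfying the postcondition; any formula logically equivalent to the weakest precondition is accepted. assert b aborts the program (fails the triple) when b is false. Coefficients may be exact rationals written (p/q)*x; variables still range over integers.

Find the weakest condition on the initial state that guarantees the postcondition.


Working backward. After the program, the postcondition (1/2)*n + (n + 6) > x - 4 must hold; in canonical form it is (3/2)*n > x - 10.
Before assert 2*n + 2 >= b - 2: 2*n >= b - 4 && (3/2)*n > x - 10
Before n := 2*x + 2*b + 1: 3*b + 4*x >= -6 && 3*b + 2*x > -23/2
Answer: WP = 3*b + 4*x >= -6 && 3*b + 2*x > -23/2


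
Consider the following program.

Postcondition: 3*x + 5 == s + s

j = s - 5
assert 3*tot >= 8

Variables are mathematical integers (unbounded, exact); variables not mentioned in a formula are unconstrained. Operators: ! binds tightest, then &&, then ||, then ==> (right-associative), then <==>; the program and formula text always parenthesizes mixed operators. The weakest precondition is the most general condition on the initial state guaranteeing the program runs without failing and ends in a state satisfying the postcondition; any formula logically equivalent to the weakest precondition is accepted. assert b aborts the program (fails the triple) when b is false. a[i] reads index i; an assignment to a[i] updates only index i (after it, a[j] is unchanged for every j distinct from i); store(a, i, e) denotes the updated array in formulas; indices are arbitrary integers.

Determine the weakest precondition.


Working backward. After the program, the postcondition 3*x + 5 == s + s must hold; in canonical form it is 3*x == 2*s - 5.
Before assert 3*tot >= 8: 3*tot >= 8 && 3*x == 2*s - 5
Before j := s - 5: 3*tot >= 8 && 3*x == 2*s - 5
Answer: WP = 3*tot >= 8 && 3*x == 2*s - 5


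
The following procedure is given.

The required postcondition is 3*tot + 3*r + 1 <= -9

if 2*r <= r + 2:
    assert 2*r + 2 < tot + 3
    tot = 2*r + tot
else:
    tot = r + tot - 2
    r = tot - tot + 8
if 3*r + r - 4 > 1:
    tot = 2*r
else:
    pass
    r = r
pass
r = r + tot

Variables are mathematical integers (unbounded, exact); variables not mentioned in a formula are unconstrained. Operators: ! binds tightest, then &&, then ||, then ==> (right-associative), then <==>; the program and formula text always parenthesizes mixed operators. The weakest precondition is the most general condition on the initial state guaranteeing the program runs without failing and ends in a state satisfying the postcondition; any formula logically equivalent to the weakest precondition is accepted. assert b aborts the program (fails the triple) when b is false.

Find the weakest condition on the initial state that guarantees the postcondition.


Working backward. After the program, the postcondition 3*tot + 3*r + 1 <= -9 must hold; in canonical form it is 3*r + 3*tot <= -10.
Before r := r + tot: 3*r + 6*tot <= -10
Before skip: 3*r + 6*tot <= -10
Then branch requires 15*r <= -10; else branch requires 3*r + 6*tot <= -10.
Before the if: (4*r > 5 ==> 15*r <= -10) && ((!(4*r > 5)) ==> 3*r + 6*tot <= -10)
Then branch requires 2*r < tot + 1 && (4*r > 5 ==> 15*r <= -10) && ((!(4*r > 5)) ==> 15*r + 6*tot <= -10); else branch requires false.
Before the if: (r <= 2 ==> (2*r < tot + 1 && (4*r > 5 ==> 15*r <= -10) && ((!(4*r > 5)) ==> 15*r + 6*tot <= -10))) && r <= 2
Answer: WP = (r <= 2 ==> (2*r < tot + 1 && (4*r > 5 ==> 15*r <= -10) && ((!(4*r > 5)) ==> 15*r + 6*tot <= -10))) && r <= 2


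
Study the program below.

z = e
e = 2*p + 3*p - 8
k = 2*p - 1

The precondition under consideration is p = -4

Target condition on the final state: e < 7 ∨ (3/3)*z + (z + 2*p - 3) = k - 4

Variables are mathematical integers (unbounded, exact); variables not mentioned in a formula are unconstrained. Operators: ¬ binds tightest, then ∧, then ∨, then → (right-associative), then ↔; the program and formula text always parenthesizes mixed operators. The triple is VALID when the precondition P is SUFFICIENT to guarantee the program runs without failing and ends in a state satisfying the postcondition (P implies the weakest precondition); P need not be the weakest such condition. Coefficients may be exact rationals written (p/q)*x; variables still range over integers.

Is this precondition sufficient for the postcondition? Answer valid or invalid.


Working backward. After the program, the postcondition e < 7 ∨ (3/3)*z + (z + 2*p - 3) = k - 4 must hold; in canonical form it is e < 7 ∨ 2*p + 2*z = k - 1.
Before k := 2*p - 1: e < 7 ∨ 2*z = -2
Before e := 2*p + 3*p - 8: 5*p < 15 ∨ 2*z = -2
Before z := e: 5*p < 15 ∨ 2*e = -2
The weakest precondition is 5*p < 15 ∨ 2*e = -2.
Check whether p = -4 implies it.
Every state satisfying the precondition satisfies the weakest precondition: the implication holds.
Answer: valid


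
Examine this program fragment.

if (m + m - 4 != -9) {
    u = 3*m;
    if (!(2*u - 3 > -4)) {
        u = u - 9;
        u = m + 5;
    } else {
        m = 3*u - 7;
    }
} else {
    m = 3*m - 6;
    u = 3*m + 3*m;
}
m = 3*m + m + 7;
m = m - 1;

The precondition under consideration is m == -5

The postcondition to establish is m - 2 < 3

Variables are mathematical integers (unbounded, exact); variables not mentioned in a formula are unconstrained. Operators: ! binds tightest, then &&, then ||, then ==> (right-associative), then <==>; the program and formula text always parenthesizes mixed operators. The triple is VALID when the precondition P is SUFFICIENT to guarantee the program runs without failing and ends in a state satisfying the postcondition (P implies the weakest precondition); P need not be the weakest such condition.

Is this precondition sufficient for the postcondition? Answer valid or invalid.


Working backward. After the program, the postcondition m - 2 < 3 must hold; in canonical form it is m < 5.
Before m := m - 1: m < 6
Before m := 3*m + m + 7: 4*m < -1
Then branch requires ((!(6*m > -1)) ==> 4*m < -1) && (6*m > -1 ==> 36*m < 27); else branch requires 12*m < 23.
Before the if: (2*m != -5 ==> (((!(6*m > -1)) ==> 4*m < -1) && (6*m > -1 ==> 36*m < 27))) && ((!(2*m != -5)) ==> 12*m < 23)
The weakest precondition is (2*m != -5 ==> (((!(6*m > -1)) ==> 4*m < -1) && (6*m > -1 ==> 36*m < 27))) && ((!(2*m != -5)) ==> 12*m < 23).
Check whether m == -5 implies it.
Every state satisfying the precondition satisfies the weakest precondition: the implication holds.
Answer: valid


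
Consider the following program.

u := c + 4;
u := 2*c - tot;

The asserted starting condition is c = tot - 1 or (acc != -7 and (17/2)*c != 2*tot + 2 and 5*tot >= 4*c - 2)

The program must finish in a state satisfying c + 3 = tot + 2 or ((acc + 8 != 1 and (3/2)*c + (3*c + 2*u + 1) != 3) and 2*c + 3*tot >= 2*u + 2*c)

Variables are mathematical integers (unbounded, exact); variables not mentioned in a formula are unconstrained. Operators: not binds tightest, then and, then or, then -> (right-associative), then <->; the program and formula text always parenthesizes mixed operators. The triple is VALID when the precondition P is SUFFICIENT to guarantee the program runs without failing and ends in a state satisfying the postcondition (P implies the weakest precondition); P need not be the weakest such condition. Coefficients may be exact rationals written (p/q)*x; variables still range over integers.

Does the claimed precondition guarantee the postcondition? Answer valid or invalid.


Working backward. After the program, the postcondition c + 3 = tot + 2 or ((acc + 8 != 1 and (3/2)*c + (3*c + 2*u + 1) != 3) and 2*c + 3*tot >= 2*u + 2*c) must hold; in canonical form it is c = tot - 1 or (acc != -7 and (9/2)*c + 2*u != 2 and 3*tot >= 2*u).
Before u := 2*c - tot: c = tot - 1 or (acc != -7 and (17/2)*c != 2*tot + 2 and 5*tot >= 4*c)
Before u := c + 4: c = tot - 1 or (acc != -7 and (17/2)*c != 2*tot + 2 and 5*tot >= 4*c)
The weakest precondition is c = tot - 1 or (acc != -7 and (17/2)*c != 2*tot + 2 and 5*tot >= 4*c).
Check whether c = tot - 1 or (acc != -7 and (17/2)*c != 2*tot + 2 and 5*tot >= 4*c - 2) implies it.
Countermodel: at the initial state acc = -6, c = -11, tot = -9, the precondition holds but the weakest precondition fails.
Answer: invalid
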